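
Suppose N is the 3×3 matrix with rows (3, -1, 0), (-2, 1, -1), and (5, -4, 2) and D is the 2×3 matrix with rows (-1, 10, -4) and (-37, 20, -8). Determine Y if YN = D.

Since N sits to the right of Y, Y = DN⁻¹.
N has determinant -5; N⁻¹ = [[2/5, -2/5, -1/5], [1/5, -6/5, -3/5], [-3/5, -7/5, -1/5]].
Y = DN⁻¹ = [[-1, 10, -4], [-37, 20, -8]] · [[2/5, -2/5, -1/5], [1/5, -6/5, -3/5], [-3/5, -7/5, -1/5]] = [[4, -6, -5], [-6, 2, -3]].

Y = [[4, -6, -5], [-6, 2, -3]]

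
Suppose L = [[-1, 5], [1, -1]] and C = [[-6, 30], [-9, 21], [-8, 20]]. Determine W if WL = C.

L is on the right of W, so right-multiply by L⁻¹: W = CL⁻¹.
L has determinant -4; L⁻¹ = [[1/4, 5/4], [1/4, 1/4]].
W = CL⁻¹ = [[-6, 30], [-9, 21], [-8, 20]] · [[1/4, 5/4], [1/4, 1/4]] = [[6, 0], [3, -6], [3, -5]].

W = [[6, 0], [3, -6], [3, -5]]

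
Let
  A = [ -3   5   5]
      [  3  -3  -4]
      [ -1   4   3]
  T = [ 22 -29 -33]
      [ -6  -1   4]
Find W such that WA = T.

A is on the right of W, so right-multiply by A⁻¹: W = TA⁻¹.
det A = -1, so A⁻¹ = [[-7, -5, 5], [5, 4, -3], [-9, -7, 6]].
W = TA⁻¹ = [[22, -29, -33], [-6, -1, 4]] · [[-7, -5, 5], [5, 4, -3], [-9, -7, 6]] = [[-2, 5, -1], [1, -2, -3]].

W = [[-2, 5, -1], [1, -2, -3]]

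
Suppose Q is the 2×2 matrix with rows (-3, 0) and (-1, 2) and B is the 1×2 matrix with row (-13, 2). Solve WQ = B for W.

W = [[4, 1]]

Q is on the right of W, so right-multiply by Q⁻¹: W = BQ⁻¹.
det Q = -6; the adjugate gives Q⁻¹ = [[-1/3, 0], [-1/6, 1/2]].
W = BQ⁻¹ = [[-13, 2]] · [[-1/3, 0], [-1/6, 1/2]] = [[4, 1]].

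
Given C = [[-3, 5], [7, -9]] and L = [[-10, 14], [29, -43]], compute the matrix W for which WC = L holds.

Right-multiplying both sides by C⁻¹ gives W = LC⁻¹.
det C = -8; the adjugate gives C⁻¹ = [[9/8, 5/8], [7/8, 3/8]].
W = LC⁻¹ = [[-10, 14], [29, -43]] · [[9/8, 5/8], [7/8, 3/8]] = [[1, -1], [-5, 2]].

W = [[1, -1], [-5, 2]]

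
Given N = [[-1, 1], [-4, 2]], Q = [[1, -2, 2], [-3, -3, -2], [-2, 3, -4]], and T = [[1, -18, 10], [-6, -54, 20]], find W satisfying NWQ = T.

W = [[0, -2, 1], [3, 0, -1]]

Left-multiply by N⁻¹ and right-multiply by Q⁻¹: W = N⁻¹TQ⁻¹.
det N = 2; the adjugate gives N⁻¹ = [[1, -1/2], [2, -1/2]].
Q has determinant 4; Q⁻¹ = [[9/2, -1/2, 5/2], [-2, 0, -1], [-15/4, 1/4, -9/4]].
N⁻¹T = [[4, 9, 0], [5, -9, 10]].
W = (N⁻¹T)Q⁻¹ = [[0, -2, 1], [3, 0, -1]].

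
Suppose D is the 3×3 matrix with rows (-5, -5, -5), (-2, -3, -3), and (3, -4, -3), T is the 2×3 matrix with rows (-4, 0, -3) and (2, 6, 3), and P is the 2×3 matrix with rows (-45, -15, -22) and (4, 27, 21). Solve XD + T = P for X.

XD = P − T = [[-41, -15, -19], [2, 21, 18]].
Since D sits to the right of X, X = (P − T)D⁻¹.
D has determinant 5; D⁻¹ = [[-3/5, 1, 0], [-3, 6, -1], [17/5, -7, 1]].
X = (P − T)D⁻¹ = [[5, 2, -4], [-3, 2, -3]].

X = [[5, 2, -4], [-3, 2, -3]]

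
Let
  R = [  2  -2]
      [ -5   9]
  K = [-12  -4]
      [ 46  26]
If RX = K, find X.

X = [[-2, 2], [4, 4]]

Since R multiplies X on the left, X = R⁻¹K.
det R = 8; the adjugate gives R⁻¹ = [[9/8, 1/4], [5/8, 1/4]].
X = R⁻¹K = [[9/8, 1/4], [5/8, 1/4]] · [[-12, -4], [46, 26]] = [[-2, 2], [4, 4]].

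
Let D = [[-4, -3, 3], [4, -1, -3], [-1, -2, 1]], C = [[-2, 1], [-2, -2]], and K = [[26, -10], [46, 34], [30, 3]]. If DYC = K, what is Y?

Y = [[-3, -2], [4, 5], [-4, 2]]

Isolating Y: multiply by D⁻¹ from the left and C⁻¹ from the right, so Y = D⁻¹KC⁻¹.
det D = 4; the adjugate gives D⁻¹ = [[-7/4, -3/4, 3], [-1/4, -1/4, 0], [-9/4, -5/4, 4]].
det C = 6; the adjugate gives C⁻¹ = [[-1/3, -1/6], [1/3, -1/3]].
D⁻¹K = [[10, 1], [-18, -6], [4, -8]].
Y = (D⁻¹K)C⁻¹ = [[-3, -2], [4, 5], [-4, 2]].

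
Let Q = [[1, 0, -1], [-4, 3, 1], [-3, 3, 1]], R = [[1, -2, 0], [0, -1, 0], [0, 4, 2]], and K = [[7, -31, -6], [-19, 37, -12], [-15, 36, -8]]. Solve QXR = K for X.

X = Q⁻¹KR⁻¹ (apply Q⁻¹ on the left and R⁻¹ on the right).
det Q = 3, so Q⁻¹ = [[0, -1, 1], [1/3, -2/3, 1], [-1, -1, 1]].
det R = -2; the adjugate gives R⁻¹ = [[1, -2, 0], [0, -1, 0], [0, 2, 1/2]].
Q⁻¹K = [[4, -1, 4], [0, 1, -2], [-3, 30, 10]].
X = (Q⁻¹K)R⁻¹ = [[4, 1, 2], [0, -5, -1], [-3, -4, 5]].

X = [[4, 1, 2], [0, -5, -1], [-3, -4, 5]]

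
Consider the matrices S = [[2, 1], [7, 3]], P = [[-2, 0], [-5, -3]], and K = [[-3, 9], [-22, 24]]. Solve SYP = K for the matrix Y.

Y = S⁻¹KP⁻¹ (apply S⁻¹ on the left and P⁻¹ on the right).
det S = -1, so S⁻¹ = [[-3, 1], [7, -2]].
det P = 6; the adjugate gives P⁻¹ = [[-1/2, 0], [5/6, -1/3]].
S⁻¹K = [[-13, -3], [23, 15]].
Y = (S⁻¹K)P⁻¹ = [[4, 1], [1, -5]].

Y = [[4, 1], [1, -5]]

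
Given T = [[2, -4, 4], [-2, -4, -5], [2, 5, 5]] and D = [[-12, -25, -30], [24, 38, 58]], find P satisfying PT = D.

Right-multiplying both sides by T⁻¹ gives P = DT⁻¹.
det T = 2, so T⁻¹ = [[5/2, 20, 18], [0, 1, 1], [-1, -9, -8]].
P = DT⁻¹ = [[-12, -25, -30], [24, 38, 58]] · [[5/2, 20, 18], [0, 1, 1], [-1, -9, -8]] = [[0, 5, -1], [2, -4, 6]].

P = [[0, 5, -1], [2, -4, 6]]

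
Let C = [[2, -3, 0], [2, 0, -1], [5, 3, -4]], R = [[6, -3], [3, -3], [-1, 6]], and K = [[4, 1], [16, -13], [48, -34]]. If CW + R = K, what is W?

W = [[5, -4], [4, -4], [-3, 2]]

CW = K − R = [[-2, 4], [13, -10], [49, -40]].
Left-multiplying both sides by C⁻¹ gives W = C⁻¹(K − R).
C has determinant -3; C⁻¹ = [[-1, 4, -1], [-1, 8/3, -2/3], [-2, 7, -2]].
W = C⁻¹(K − R) = [[5, -4], [4, -4], [-3, 2]].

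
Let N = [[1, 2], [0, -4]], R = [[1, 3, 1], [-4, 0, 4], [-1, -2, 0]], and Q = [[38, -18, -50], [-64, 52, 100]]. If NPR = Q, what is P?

P = [[4, -1, 2], [-5, -5, -1]]

P = N⁻¹QR⁻¹ (apply N⁻¹ on the left and R⁻¹ on the right).
det N = -4; the adjugate gives N⁻¹ = [[1, 1/2], [0, -1/4]].
det R = 4; the adjugate gives R⁻¹ = [[2, -1/2, 3], [-1, 1/4, -2], [2, -1/4, 3]].
N⁻¹Q = [[6, 8, 0], [16, -13, -25]].
P = (N⁻¹Q)R⁻¹ = [[4, -1, 2], [-5, -5, -1]].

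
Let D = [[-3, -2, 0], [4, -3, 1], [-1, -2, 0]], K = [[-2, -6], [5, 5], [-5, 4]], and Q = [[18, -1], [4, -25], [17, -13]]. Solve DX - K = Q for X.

X = [[-2, -1], [-5, 5], [2, -1]]

DX = Q + K = [[16, -7], [9, -20], [12, -9]].
D is on the left of X, so left-multiply by D⁻¹: X = D⁻¹(Q + K).
det D = -4, so D⁻¹ = [[-1/2, 0, 1/2], [1/4, 0, -3/4], [11/4, 1, -17/4]].
X = D⁻¹(Q + K) = [[-2, -1], [-5, 5], [2, -1]].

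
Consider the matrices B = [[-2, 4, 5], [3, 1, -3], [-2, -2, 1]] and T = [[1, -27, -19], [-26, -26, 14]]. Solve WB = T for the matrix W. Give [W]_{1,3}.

3

Right-multiplying both sides by B⁻¹ gives W = TB⁻¹.
B has determinant 2; B⁻¹ = [[-5/2, -7, -17/2], [3/2, 4, 9/2], [-2, -6, -7]].
W = TB⁻¹ = [[1, -27, -19], [-26, -26, 14]] · [[-5/2, -7, -17/2], [3/2, 4, 9/2], [-2, -6, -7]] = [[-5, -1, 3], [-2, -6, 6]].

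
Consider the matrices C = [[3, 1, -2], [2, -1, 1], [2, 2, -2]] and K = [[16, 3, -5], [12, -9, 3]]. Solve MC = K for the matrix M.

Right-multiplying both sides by C⁻¹ gives M = KC⁻¹.
det C = -6, so C⁻¹ = [[0, 1/3, 1/6], [-1, 1/3, 7/6], [-1, 2/3, 5/6]].
M = KC⁻¹ = [[16, 3, -5], [12, -9, 3]] · [[0, 1/3, 1/6], [-1, 1/3, 7/6], [-1, 2/3, 5/6]] = [[2, 3, 2], [6, 3, -6]].

M = [[2, 3, 2], [6, 3, -6]]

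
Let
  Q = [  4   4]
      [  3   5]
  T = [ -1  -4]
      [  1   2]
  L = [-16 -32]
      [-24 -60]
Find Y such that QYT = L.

Y = [[-3, -1], [3, -3]]

Y = Q⁻¹LT⁻¹ (apply Q⁻¹ on the left and T⁻¹ on the right).
Q has determinant 8; Q⁻¹ = [[5/8, -1/2], [-3/8, 1/2]].
T has determinant 2; T⁻¹ = [[1, 2], [-1/2, -1/2]].
Q⁻¹L = [[2, 10], [-6, -18]].
Y = (Q⁻¹L)T⁻¹ = [[-3, -1], [3, -3]].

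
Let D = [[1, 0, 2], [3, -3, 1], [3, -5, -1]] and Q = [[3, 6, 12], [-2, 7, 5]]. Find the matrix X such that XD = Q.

X = [[3, 3, -3], [1, 1, -2]]

Right-multiplying both sides by D⁻¹ gives X = QD⁻¹.
D has determinant -4; D⁻¹ = [[-2, 5/2, -3/2], [-3/2, 7/4, -5/4], [3/2, -5/4, 3/4]].
X = QD⁻¹ = [[3, 6, 12], [-2, 7, 5]] · [[-2, 5/2, -3/2], [-3/2, 7/4, -5/4], [3/2, -5/4, 3/4]] = [[3, 3, -3], [1, 1, -2]].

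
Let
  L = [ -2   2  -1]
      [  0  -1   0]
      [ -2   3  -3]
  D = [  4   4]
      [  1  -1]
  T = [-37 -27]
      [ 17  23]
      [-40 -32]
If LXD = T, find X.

X = [[0, 5], [-5, 3], [-2, 1]]

Left-multiply by L⁻¹ and right-multiply by D⁻¹: X = L⁻¹TD⁻¹.
det L = -4, so L⁻¹ = [[-3/4, -3/4, 1/4], [0, -1, 0], [1/2, -1/2, -1/2]].
det D = -8; the adjugate gives D⁻¹ = [[1/8, 1/2], [1/8, -1/2]].
L⁻¹T = [[5, -5], [-17, -23], [-7, -9]].
X = (L⁻¹T)D⁻¹ = [[0, 5], [-5, 3], [-2, 1]].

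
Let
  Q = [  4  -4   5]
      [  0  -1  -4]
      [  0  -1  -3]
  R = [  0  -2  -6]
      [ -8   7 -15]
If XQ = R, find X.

Since Q sits to the right of X, X = RQ⁻¹.
Q has determinant -4; Q⁻¹ = [[1/4, 17/4, -21/4], [0, 3, -4], [0, -1, 1]].
X = RQ⁻¹ = [[0, -2, -6], [-8, 7, -15]] · [[1/4, 17/4, -21/4], [0, 3, -4], [0, -1, 1]] = [[0, 0, 2], [-2, 2, -1]].

X = [[0, 0, 2], [-2, 2, -1]]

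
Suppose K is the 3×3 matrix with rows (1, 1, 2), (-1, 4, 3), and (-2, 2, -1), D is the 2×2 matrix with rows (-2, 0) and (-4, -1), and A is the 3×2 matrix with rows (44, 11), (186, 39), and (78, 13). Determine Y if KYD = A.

Left-multiply by K⁻¹ and right-multiply by D⁻¹: Y = K⁻¹AD⁻¹.
det K = -5; the adjugate gives K⁻¹ = [[2, -1, 1], [7/5, -3/5, 1], [-6/5, 4/5, -1]].
D has determinant 2; D⁻¹ = [[-1/2, 0], [2, -1]].
K⁻¹A = [[-20, -4], [28, 5], [18, 5]].
Y = (K⁻¹A)D⁻¹ = [[2, 4], [-4, -5], [1, -5]].

Y = [[2, 4], [-4, -5], [1, -5]]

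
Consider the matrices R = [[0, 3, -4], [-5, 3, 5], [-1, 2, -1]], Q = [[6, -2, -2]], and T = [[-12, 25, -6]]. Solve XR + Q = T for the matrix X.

X = [[4, 3, 3]]

XR = T − Q = [[-18, 27, -4]].
Right-multiplying both sides by R⁻¹ gives X = (T − Q)R⁻¹.
det R = -2; the adjugate gives R⁻¹ = [[13/2, 5/2, -27/2], [5, 2, -10], [7/2, 3/2, -15/2]].
X = (T − Q)R⁻¹ = [[4, 3, 3]].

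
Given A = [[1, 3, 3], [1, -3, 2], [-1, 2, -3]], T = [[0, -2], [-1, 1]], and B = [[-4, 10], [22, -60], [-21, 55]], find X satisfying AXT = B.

X = [[3, 1], [-4, 5], [2, -4]]

X = A⁻¹BT⁻¹ (apply A⁻¹ on the left and T⁻¹ on the right).
det A = 5, so A⁻¹ = [[1, 3, 3], [1/5, 0, 1/5], [-1/5, -1, -6/5]].
T has determinant -2; T⁻¹ = [[-1/2, -1], [-1/2, 0]].
A⁻¹B = [[-1, -5], [-5, 13], [4, -8]].
X = (A⁻¹B)T⁻¹ = [[3, 1], [-4, 5], [2, -4]].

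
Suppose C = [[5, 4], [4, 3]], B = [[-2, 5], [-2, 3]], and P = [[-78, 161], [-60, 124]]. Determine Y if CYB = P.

Isolating Y: multiply by C⁻¹ from the left and B⁻¹ from the right, so Y = C⁻¹PB⁻¹.
C has determinant -1; C⁻¹ = [[-3, 4], [4, -5]].
det B = 4, so B⁻¹ = [[3/4, -5/4], [1/2, -1/2]].
C⁻¹P = [[-6, 13], [-12, 24]].
Y = (C⁻¹P)B⁻¹ = [[2, 1], [3, 3]].

Y = [[2, 1], [3, 3]]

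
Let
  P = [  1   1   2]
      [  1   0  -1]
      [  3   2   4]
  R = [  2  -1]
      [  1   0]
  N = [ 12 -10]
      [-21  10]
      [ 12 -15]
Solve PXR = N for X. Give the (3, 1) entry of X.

X = P⁻¹NR⁻¹ (apply P⁻¹ on the left and R⁻¹ on the right).
det P = -1, so P⁻¹ = [[-2, 0, 1], [7, 2, -3], [-2, -1, 1]].
det R = 1; the adjugate gives R⁻¹ = [[0, 1], [-1, 2]].
P⁻¹N = [[-12, 5], [6, -5], [9, -5]].
X = (P⁻¹N)R⁻¹ = [[-5, -2], [5, -4], [5, -1]].

5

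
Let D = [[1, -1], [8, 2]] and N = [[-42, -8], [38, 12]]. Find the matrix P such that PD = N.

P = [[-2, -5], [-2, 5]]

Right-multiplying both sides by D⁻¹ gives P = ND⁻¹.
det D = 10, so D⁻¹ = [[1/5, 1/10], [-4/5, 1/10]].
P = ND⁻¹ = [[-42, -8], [38, 12]] · [[1/5, 1/10], [-4/5, 1/10]] = [[-2, -5], [-2, 5]].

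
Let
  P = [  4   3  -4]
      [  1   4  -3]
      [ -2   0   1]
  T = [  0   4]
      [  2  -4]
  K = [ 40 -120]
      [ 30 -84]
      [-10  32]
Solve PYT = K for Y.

Isolating Y: multiply by P⁻¹ from the left and T⁻¹ from the right, so Y = P⁻¹KT⁻¹.
det P = -1, so P⁻¹ = [[-4, 3, -7], [-5, 4, -8], [-8, 6, -13]].
det T = -8, so T⁻¹ = [[1/2, 1/2], [1/4, 0]].
P⁻¹K = [[0, 4], [0, 8], [-10, 40]].
Y = (P⁻¹K)T⁻¹ = [[1, 0], [2, 0], [5, -5]].

Y = [[1, 0], [2, 0], [5, -5]]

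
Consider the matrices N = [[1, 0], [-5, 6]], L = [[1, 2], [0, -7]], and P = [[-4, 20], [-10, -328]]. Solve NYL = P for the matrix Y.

Left-multiply by N⁻¹ and right-multiply by L⁻¹: Y = N⁻¹PL⁻¹.
det N = 6, so N⁻¹ = [[1, 0], [5/6, 1/6]].
det L = -7; the adjugate gives L⁻¹ = [[1, 2/7], [0, -1/7]].
N⁻¹P = [[-4, 20], [-5, -38]].
Y = (N⁻¹P)L⁻¹ = [[-4, -4], [-5, 4]].

Y = [[-4, -4], [-5, 4]]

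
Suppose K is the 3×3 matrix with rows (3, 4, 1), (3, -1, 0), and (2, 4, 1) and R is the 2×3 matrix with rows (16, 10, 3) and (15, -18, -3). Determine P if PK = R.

K is on the right of P, so right-multiply by K⁻¹: P = RK⁻¹.
det K = -1; the adjugate gives K⁻¹ = [[1, 0, -1], [3, -1, -3], [-14, 4, 15]].
P = RK⁻¹ = [[16, 10, 3], [15, -18, -3]] · [[1, 0, -1], [3, -1, -3], [-14, 4, 15]] = [[4, 2, -1], [3, 6, -6]].

P = [[4, 2, -1], [3, 6, -6]]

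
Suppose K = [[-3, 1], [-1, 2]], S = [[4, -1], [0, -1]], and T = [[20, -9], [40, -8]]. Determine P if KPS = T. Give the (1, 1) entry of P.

Left-multiply by K⁻¹ and right-multiply by S⁻¹: P = K⁻¹TS⁻¹.
det K = -5; the adjugate gives K⁻¹ = [[-2/5, 1/5], [-1/5, 3/5]].
det S = -4; the adjugate gives S⁻¹ = [[1/4, -1/4], [0, -1]].
K⁻¹T = [[0, 2], [20, -3]].
P = (K⁻¹T)S⁻¹ = [[0, -2], [5, -2]].

0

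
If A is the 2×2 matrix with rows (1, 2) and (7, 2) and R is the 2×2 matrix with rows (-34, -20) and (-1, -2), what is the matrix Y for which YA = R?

Right-multiplying both sides by A⁻¹ gives Y = RA⁻¹.
A has determinant -12; A⁻¹ = [[-1/6, 1/6], [7/12, -1/12]].
Y = RA⁻¹ = [[-34, -20], [-1, -2]] · [[-1/6, 1/6], [7/12, -1/12]] = [[-6, -4], [-1, 0]].

Y = [[-6, -4], [-1, 0]]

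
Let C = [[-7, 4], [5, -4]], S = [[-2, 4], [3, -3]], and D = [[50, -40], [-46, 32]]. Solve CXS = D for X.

Isolating X: multiply by C⁻¹ from the left and S⁻¹ from the right, so X = C⁻¹DS⁻¹.
det C = 8; the adjugate gives C⁻¹ = [[-1/2, -1/2], [-5/8, -7/8]].
det S = -6, so S⁻¹ = [[1/2, 2/3], [1/2, 1/3]].
C⁻¹D = [[-2, 4], [9, -3]].
X = (C⁻¹D)S⁻¹ = [[1, 0], [3, 5]].

X = [[1, 0], [3, 5]]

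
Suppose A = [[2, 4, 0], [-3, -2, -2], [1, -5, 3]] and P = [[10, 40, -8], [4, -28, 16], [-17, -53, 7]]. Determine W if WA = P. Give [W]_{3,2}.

4

Since A sits to the right of W, W = PA⁻¹.
det A = -4; the adjugate gives A⁻¹ = [[4, 3, 2], [-7/4, -3/2, -1], [-17/4, -7/2, -2]].
W = PA⁻¹ = [[10, 40, -8], [4, -28, 16], [-17, -53, 7]] · [[4, 3, 2], [-7/4, -3/2, -1], [-17/4, -7/2, -2]] = [[4, -2, -4], [-3, -2, 4], [-5, 4, 5]].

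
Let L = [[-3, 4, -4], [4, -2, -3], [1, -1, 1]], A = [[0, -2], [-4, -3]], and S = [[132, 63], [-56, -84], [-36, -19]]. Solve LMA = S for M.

Isolating M: multiply by L⁻¹ from the left and A⁻¹ from the right, so M = L⁻¹SA⁻¹.
det L = -5; the adjugate gives L⁻¹ = [[1, 0, 4], [7/5, -1/5, 5], [2/5, -1/5, 2]].
det A = -8, so A⁻¹ = [[3/8, -1/4], [-1/2, 0]].
L⁻¹S = [[-12, -13], [16, 10], [-8, 4]].
M = (L⁻¹S)A⁻¹ = [[2, 3], [1, -4], [-5, 2]].

M = [[2, 3], [1, -4], [-5, 2]]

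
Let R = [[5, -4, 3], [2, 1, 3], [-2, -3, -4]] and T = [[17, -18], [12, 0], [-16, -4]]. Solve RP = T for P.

Left-multiplying both sides by R⁻¹ gives P = R⁻¹T.
R has determinant 5; R⁻¹ = [[1, -5, -3], [2/5, -14/5, -9/5], [-4/5, 23/5, 13/5]].
P = R⁻¹T = [[1, -5, -3], [2/5, -14/5, -9/5], [-4/5, 23/5, 13/5]] · [[17, -18], [12, 0], [-16, -4]] = [[5, -6], [2, 0], [0, 4]].

P = [[5, -6], [2, 0], [0, 4]]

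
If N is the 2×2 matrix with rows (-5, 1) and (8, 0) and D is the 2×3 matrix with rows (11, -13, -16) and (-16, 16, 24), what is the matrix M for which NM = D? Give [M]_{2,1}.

N is on the left of M, so left-multiply by N⁻¹: M = N⁻¹D.
det N = -8; the adjugate gives N⁻¹ = [[0, 1/8], [1, 5/8]].
M = N⁻¹D = [[0, 1/8], [1, 5/8]] · [[11, -13, -16], [-16, 16, 24]] = [[-2, 2, 3], [1, -3, -1]].

1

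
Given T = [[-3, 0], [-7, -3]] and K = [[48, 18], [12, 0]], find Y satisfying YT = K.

Y = [[-2, -6], [-4, 0]]

T is on the right of Y, so right-multiply by T⁻¹: Y = KT⁻¹.
det T = 9; the adjugate gives T⁻¹ = [[-1/3, 0], [7/9, -1/3]].
Y = KT⁻¹ = [[48, 18], [12, 0]] · [[-1/3, 0], [7/9, -1/3]] = [[-2, -6], [-4, 0]].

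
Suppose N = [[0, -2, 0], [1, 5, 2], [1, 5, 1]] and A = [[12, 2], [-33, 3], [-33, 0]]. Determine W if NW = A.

W = [[-3, 2], [-6, -1], [0, 3]]

N is on the left of W, so left-multiply by N⁻¹: W = N⁻¹A.
N has determinant -2; N⁻¹ = [[5/2, -1, 2], [-1/2, 0, 0], [0, 1, -1]].
W = N⁻¹A = [[5/2, -1, 2], [-1/2, 0, 0], [0, 1, -1]] · [[12, 2], [-33, 3], [-33, 0]] = [[-3, 2], [-6, -1], [0, 3]].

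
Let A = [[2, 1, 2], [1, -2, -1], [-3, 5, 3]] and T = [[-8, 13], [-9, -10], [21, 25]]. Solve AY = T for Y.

Y = [[-2, 2], [6, 5], [-5, 2]]

Since A multiplies Y on the left, Y = A⁻¹T.
A has determinant -4; A⁻¹ = [[1/4, -7/4, -3/4], [0, -3, -1], [1/4, 13/4, 5/4]].
Y = A⁻¹T = [[1/4, -7/4, -3/4], [0, -3, -1], [1/4, 13/4, 5/4]] · [[-8, 13], [-9, -10], [21, 25]] = [[-2, 2], [6, 5], [-5, 2]].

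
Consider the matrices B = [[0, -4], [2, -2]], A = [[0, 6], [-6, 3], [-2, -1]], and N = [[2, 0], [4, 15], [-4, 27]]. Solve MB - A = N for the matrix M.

MB = N + A = [[2, 6], [-2, 18], [-6, 26]].
B is on the right of M, so right-multiply by B⁻¹: M = (N + A)B⁻¹.
det B = 8; the adjugate gives B⁻¹ = [[-1/4, 1/2], [-1/4, 0]].
M = (N + A)B⁻¹ = [[-2, 1], [-4, -1], [-5, -3]].

M = [[-2, 1], [-4, -1], [-5, -3]]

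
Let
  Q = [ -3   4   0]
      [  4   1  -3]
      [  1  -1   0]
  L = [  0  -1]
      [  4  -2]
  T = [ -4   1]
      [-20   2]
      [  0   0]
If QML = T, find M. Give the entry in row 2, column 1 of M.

1

M = Q⁻¹TL⁻¹ (apply Q⁻¹ on the left and L⁻¹ on the right).
det Q = -3; the adjugate gives Q⁻¹ = [[1, 0, 4], [1, 0, 3], [5/3, -1/3, 19/3]].
L has determinant 4; L⁻¹ = [[-1/2, 1/4], [-1, 0]].
Q⁻¹T = [[-4, 1], [-4, 1], [0, 1]].
M = (Q⁻¹T)L⁻¹ = [[1, -1], [1, -1], [-1, 0]].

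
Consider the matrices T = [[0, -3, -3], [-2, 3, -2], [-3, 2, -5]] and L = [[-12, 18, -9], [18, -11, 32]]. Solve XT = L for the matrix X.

X = [[-5, -3, 6], [-2, -3, -4]]

Since T sits to the right of X, X = LT⁻¹.
T has determinant -3; T⁻¹ = [[11/3, 7, -5], [4/3, 3, -2], [-5/3, -3, 2]].
X = LT⁻¹ = [[-12, 18, -9], [18, -11, 32]] · [[11/3, 7, -5], [4/3, 3, -2], [-5/3, -3, 2]] = [[-5, -3, 6], [-2, -3, -4]].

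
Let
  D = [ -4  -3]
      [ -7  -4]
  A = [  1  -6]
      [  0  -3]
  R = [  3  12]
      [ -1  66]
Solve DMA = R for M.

M = [[3, 4], [-5, -2]]

M = D⁻¹RA⁻¹ (apply D⁻¹ on the left and A⁻¹ on the right).
det D = -5; the adjugate gives D⁻¹ = [[4/5, -3/5], [-7/5, 4/5]].
det A = -3; the adjugate gives A⁻¹ = [[1, -2], [0, -1/3]].
D⁻¹R = [[3, -30], [-5, 36]].
M = (D⁻¹R)A⁻¹ = [[3, 4], [-5, -2]].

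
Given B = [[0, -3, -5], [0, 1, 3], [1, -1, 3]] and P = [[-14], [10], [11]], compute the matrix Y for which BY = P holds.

B is on the left of Y, so left-multiply by B⁻¹: Y = B⁻¹P.
B has determinant -4; B⁻¹ = [[-3/2, -7/2, 1], [-3/4, -5/4, 0], [1/4, 3/4, 0]].
Y = B⁻¹P = [[-3/2, -7/2, 1], [-3/4, -5/4, 0], [1/4, 3/4, 0]] · [[-14], [10], [11]] = [[-3], [-2], [4]].

Y = [[-3], [-2], [4]]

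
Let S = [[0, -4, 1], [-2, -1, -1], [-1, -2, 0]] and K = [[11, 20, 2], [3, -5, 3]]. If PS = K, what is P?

S is on the right of P, so right-multiply by S⁻¹: P = KS⁻¹.
S has determinant -1; S⁻¹ = [[2, 2, -5], [-1, -1, 2], [-3, -4, 8]].
P = KS⁻¹ = [[11, 20, 2], [3, -5, 3]] · [[2, 2, -5], [-1, -1, 2], [-3, -4, 8]] = [[-4, -6, 1], [2, -1, -1]].

P = [[-4, -6, 1], [2, -1, -1]]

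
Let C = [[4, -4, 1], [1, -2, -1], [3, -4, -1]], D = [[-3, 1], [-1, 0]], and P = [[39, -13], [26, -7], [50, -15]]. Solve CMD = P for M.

M = [[-4, 5], [0, 5], [3, 0]]

Isolating M: multiply by C⁻¹ from the left and D⁻¹ from the right, so M = C⁻¹PD⁻¹.
det C = 2, so C⁻¹ = [[-1, -4, 3], [-1, -7/2, 5/2], [1, 2, -2]].
det D = 1, so D⁻¹ = [[0, -1], [1, -3]].
C⁻¹P = [[7, -4], [-5, 0], [-9, 3]].
M = (C⁻¹P)D⁻¹ = [[-4, 5], [0, 5], [3, 0]].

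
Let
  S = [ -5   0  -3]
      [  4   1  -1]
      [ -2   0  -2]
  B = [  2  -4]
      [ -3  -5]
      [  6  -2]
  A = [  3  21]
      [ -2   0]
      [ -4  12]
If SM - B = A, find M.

M = [[-1, -1], [-1, -5], [0, -4]]

SM = A + B = [[5, 17], [-5, -5], [2, 10]].
Since S multiplies M on the left, M = S⁻¹(A + B).
det S = 4; the adjugate gives S⁻¹ = [[-1/2, 0, 3/4], [5/2, 1, -17/4], [1/2, 0, -5/4]].
M = S⁻¹(A + B) = [[-1, -1], [-1, -5], [0, -4]].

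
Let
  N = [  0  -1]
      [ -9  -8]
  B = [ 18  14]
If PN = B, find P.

P = [[2, -2]]

N is on the right of P, so right-multiply by N⁻¹: P = BN⁻¹.
det N = -9, so N⁻¹ = [[8/9, -1/9], [-1, 0]].
P = BN⁻¹ = [[18, 14]] · [[8/9, -1/9], [-1, 0]] = [[2, -2]].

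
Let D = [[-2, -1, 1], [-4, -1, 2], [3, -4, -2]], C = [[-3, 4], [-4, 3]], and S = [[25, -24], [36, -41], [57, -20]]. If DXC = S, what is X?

X = [[5, 2], [-2, 5], [5, 5]]

Isolating X: multiply by D⁻¹ from the left and C⁻¹ from the right, so X = D⁻¹SC⁻¹.
D has determinant 1; D⁻¹ = [[10, -6, -1], [-2, 1, 0], [19, -11, -2]].
C has determinant 7; C⁻¹ = [[3/7, -4/7], [4/7, -3/7]].
D⁻¹S = [[-23, 26], [-14, 7], [-35, 35]].
X = (D⁻¹S)C⁻¹ = [[5, 2], [-2, 5], [5, 5]].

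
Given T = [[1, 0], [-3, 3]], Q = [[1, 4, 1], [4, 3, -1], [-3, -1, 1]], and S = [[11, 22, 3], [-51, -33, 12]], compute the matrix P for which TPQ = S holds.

P = T⁻¹SQ⁻¹ (apply T⁻¹ on the left and Q⁻¹ on the right).
det T = 3; the adjugate gives T⁻¹ = [[1, 0], [1, 1/3]].
det Q = 3; the adjugate gives Q⁻¹ = [[2/3, -5/3, -7/3], [-1/3, 4/3, 5/3], [5/3, -11/3, -13/3]].
T⁻¹S = [[11, 22, 3], [-6, 11, 7]].
P = (T⁻¹S)Q⁻¹ = [[5, 0, -2], [4, -1, 2]].

P = [[5, 0, -2], [4, -1, 2]]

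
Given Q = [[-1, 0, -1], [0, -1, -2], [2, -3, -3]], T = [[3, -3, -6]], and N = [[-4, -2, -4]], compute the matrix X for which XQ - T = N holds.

XQ = N + T = [[-1, -5, -10]].
Q is on the right of X, so right-multiply by Q⁻¹: X = (N + T)Q⁻¹.
Q has determinant 1; Q⁻¹ = [[-3, 3, -1], [-4, 5, -2], [2, -3, 1]].
X = (N + T)Q⁻¹ = [[3, 2, 1]].

X = [[3, 2, 1]]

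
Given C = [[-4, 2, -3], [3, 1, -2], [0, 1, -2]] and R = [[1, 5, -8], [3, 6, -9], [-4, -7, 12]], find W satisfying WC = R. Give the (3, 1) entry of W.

C is on the right of W, so right-multiply by C⁻¹: W = RC⁻¹.
C has determinant 3; C⁻¹ = [[0, 1/3, -1/3], [2, 8/3, -17/3], [1, 4/3, -10/3]].
W = RC⁻¹ = [[1, 5, -8], [3, 6, -9], [-4, -7, 12]] · [[0, 1/3, -1/3], [2, 8/3, -17/3], [1, 4/3, -10/3]] = [[2, 3, -2], [3, 5, -5], [-2, -4, 1]].

-2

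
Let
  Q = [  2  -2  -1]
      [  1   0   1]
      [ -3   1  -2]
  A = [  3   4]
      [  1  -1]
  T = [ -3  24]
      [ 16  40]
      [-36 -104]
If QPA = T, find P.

Left-multiply by Q⁻¹ and right-multiply by A⁻¹: P = Q⁻¹TA⁻¹.
det Q = -1, so Q⁻¹ = [[1, 5, 2], [1, 7, 3], [-1, -4, -2]].
det A = -7; the adjugate gives A⁻¹ = [[1/7, 4/7], [1/7, -3/7]].
Q⁻¹T = [[5, 16], [1, -8], [11, 24]].
P = (Q⁻¹T)A⁻¹ = [[3, -4], [-1, 4], [5, -4]].

P = [[3, -4], [-1, 4], [5, -4]]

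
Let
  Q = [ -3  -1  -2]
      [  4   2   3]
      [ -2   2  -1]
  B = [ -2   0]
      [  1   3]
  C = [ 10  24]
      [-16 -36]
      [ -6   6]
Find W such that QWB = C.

W = [[1, -1], [2, -1], [-2, -2]]

Isolating W: multiply by Q⁻¹ from the left and B⁻¹ from the right, so W = Q⁻¹CB⁻¹.
det Q = 2; the adjugate gives Q⁻¹ = [[-4, -5/2, 1/2], [-1, -1/2, 1/2], [6, 4, -1]].
det B = -6; the adjugate gives B⁻¹ = [[-1/2, 0], [1/6, 1/3]].
Q⁻¹C = [[-3, -3], [-5, -3], [2, -6]].
W = (Q⁻¹C)B⁻¹ = [[1, -1], [2, -1], [-2, -2]].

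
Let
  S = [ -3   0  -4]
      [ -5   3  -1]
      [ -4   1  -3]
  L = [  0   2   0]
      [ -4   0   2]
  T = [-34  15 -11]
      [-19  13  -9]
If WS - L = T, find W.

W = [[-2, 4, 5], [2, 5, -2]]

WS = T + L = [[-34, 17, -11], [-23, 13, -7]].
Right-multiplying both sides by S⁻¹ gives W = (T + L)S⁻¹.
S has determinant -4; S⁻¹ = [[2, 1, -3], [11/4, 7/4, -17/4], [-7/4, -3/4, 9/4]].
W = (T + L)S⁻¹ = [[-2, 4, 5], [2, 5, -2]].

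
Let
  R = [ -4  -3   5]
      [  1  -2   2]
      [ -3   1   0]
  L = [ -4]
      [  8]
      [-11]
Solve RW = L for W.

Since R multiplies W on the left, W = R⁻¹L.
R has determinant 1; R⁻¹ = [[-2, 5, 4], [-6, 15, 13], [-5, 13, 11]].
W = R⁻¹L = [[-2, 5, 4], [-6, 15, 13], [-5, 13, 11]] · [[-4], [8], [-11]] = [[4], [1], [3]].

W = [[4], [1], [3]]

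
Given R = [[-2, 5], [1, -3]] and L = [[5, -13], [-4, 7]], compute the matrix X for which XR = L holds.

Since R sits to the right of X, X = LR⁻¹.
det R = 1, so R⁻¹ = [[-3, -5], [-1, -2]].
X = LR⁻¹ = [[5, -13], [-4, 7]] · [[-3, -5], [-1, -2]] = [[-2, 1], [5, 6]].

X = [[-2, 1], [5, 6]]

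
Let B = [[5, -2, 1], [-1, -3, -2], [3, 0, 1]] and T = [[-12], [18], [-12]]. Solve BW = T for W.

B is on the left of W, so left-multiply by B⁻¹: W = B⁻¹T.
det B = 4; the adjugate gives B⁻¹ = [[-3/4, 1/2, 7/4], [-5/4, 1/2, 9/4], [9/4, -3/2, -17/4]].
W = B⁻¹T = [[-3/4, 1/2, 7/4], [-5/4, 1/2, 9/4], [9/4, -3/2, -17/4]] · [[-12], [18], [-12]] = [[-3], [-3], [-3]].

W = [[-3], [-3], [-3]]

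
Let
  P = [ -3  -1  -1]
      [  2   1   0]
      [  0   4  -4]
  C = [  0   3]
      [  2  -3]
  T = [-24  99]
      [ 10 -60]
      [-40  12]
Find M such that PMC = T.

M = [[-5, 3], [-5, -1], [-1, 4]]

Left-multiply by P⁻¹ and right-multiply by C⁻¹: M = P⁻¹TC⁻¹.
det P = -4, so P⁻¹ = [[1, 2, -1/4], [-2, -3, 1/2], [-2, -3, 1/4]].
C has determinant -6; C⁻¹ = [[1/2, 1/2], [1/3, 0]].
P⁻¹T = [[6, -24], [-2, -12], [8, -15]].
M = (P⁻¹T)C⁻¹ = [[-5, 3], [-5, -1], [-1, 4]].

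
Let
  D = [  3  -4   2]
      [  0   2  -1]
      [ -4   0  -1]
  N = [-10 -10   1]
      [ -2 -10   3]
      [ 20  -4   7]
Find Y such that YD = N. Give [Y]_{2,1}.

D is on the right of Y, so right-multiply by D⁻¹: Y = ND⁻¹.
D has determinant -6; D⁻¹ = [[1/3, 2/3, 0], [-2/3, -5/6, -1/2], [-4/3, -8/3, -1]].
Y = ND⁻¹ = [[-10, -10, 1], [-2, -10, 3], [20, -4, 7]] · [[1/3, 2/3, 0], [-2/3, -5/6, -1/2], [-4/3, -8/3, -1]] = [[2, -1, 4], [2, -1, 2], [0, -2, -5]].

2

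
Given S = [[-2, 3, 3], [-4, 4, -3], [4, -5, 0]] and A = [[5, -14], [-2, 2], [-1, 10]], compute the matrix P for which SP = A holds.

Since S multiplies P on the left, P = S⁻¹A.
det S = 6; the adjugate gives S⁻¹ = [[-5/2, -5/2, -7/2], [-2, -2, -3], [2/3, 1/3, 2/3]].
P = S⁻¹A = [[-5/2, -5/2, -7/2], [-2, -2, -3], [2/3, 1/3, 2/3]] · [[5, -14], [-2, 2], [-1, 10]] = [[-4, -5], [-3, -6], [2, -2]].

P = [[-4, -5], [-3, -6], [2, -2]]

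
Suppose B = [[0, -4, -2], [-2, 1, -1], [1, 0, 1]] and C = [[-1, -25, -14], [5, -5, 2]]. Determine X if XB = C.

X = [[6, -1, -3], [1, -1, 3]]

Since B sits to the right of X, X = CB⁻¹.
B has determinant -2; B⁻¹ = [[-1/2, -2, -3], [-1/2, -1, -2], [1/2, 2, 4]].
X = CB⁻¹ = [[-1, -25, -14], [5, -5, 2]] · [[-1/2, -2, -3], [-1/2, -1, -2], [1/2, 2, 4]] = [[6, -1, -3], [1, -1, 3]].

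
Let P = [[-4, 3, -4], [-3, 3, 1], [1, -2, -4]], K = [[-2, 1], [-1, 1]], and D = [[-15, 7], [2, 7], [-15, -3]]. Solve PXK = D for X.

X = [[-2, -3], [-4, 1], [-3, 4]]

Isolating X: multiply by P⁻¹ from the left and K⁻¹ from the right, so X = P⁻¹DK⁻¹.
P has determinant -5; P⁻¹ = [[2, -4, -3], [11/5, -4, -16/5], [-3/5, 1, 3/5]].
det K = -1, so K⁻¹ = [[-1, 1], [-1, 2]].
P⁻¹D = [[7, -5], [7, -3], [2, 1]].
X = (P⁻¹D)K⁻¹ = [[-2, -3], [-4, 1], [-3, 4]].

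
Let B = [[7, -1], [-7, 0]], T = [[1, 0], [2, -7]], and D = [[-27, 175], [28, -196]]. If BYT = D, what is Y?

Left-multiply by B⁻¹ and right-multiply by T⁻¹: Y = B⁻¹DT⁻¹.
B has determinant -7; B⁻¹ = [[0, -1/7], [-1, -1]].
det T = -7; the adjugate gives T⁻¹ = [[1, 0], [2/7, -1/7]].
B⁻¹D = [[-4, 28], [-1, 21]].
Y = (B⁻¹D)T⁻¹ = [[4, -4], [5, -3]].

Y = [[4, -4], [5, -3]]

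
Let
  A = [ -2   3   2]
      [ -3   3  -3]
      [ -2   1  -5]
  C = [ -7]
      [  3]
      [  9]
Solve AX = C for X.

Since A multiplies X on the left, X = A⁻¹C.
det A = 3; the adjugate gives A⁻¹ = [[-4, 17/3, -5], [-3, 14/3, -4], [1, -4/3, 1]].
X = A⁻¹C = [[-4, 17/3, -5], [-3, 14/3, -4], [1, -4/3, 1]] · [[-7], [3], [9]] = [[0], [-1], [-2]].

X = [[0], [-1], [-2]]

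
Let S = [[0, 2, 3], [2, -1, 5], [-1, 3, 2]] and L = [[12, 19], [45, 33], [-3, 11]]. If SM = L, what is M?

Left-multiplying both sides by S⁻¹ gives M = S⁻¹L.
det S = -3, so S⁻¹ = [[17/3, -5/3, -13/3], [3, -1, -2], [-5/3, 2/3, 4/3]].
M = S⁻¹L = [[17/3, -5/3, -13/3], [3, -1, -2], [-5/3, 2/3, 4/3]] · [[12, 19], [45, 33], [-3, 11]] = [[6, 5], [-3, 2], [6, 5]].

M = [[6, 5], [-3, 2], [6, 5]]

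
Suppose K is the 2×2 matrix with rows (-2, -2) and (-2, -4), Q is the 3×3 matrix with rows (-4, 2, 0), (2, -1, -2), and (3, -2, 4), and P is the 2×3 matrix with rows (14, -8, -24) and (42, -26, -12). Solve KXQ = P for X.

Isolating X: multiply by K⁻¹ from the left and Q⁻¹ from the right, so X = K⁻¹PQ⁻¹.
det K = 4; the adjugate gives K⁻¹ = [[-1, 1/2], [1/2, -1/2]].
det Q = 4; the adjugate gives Q⁻¹ = [[-2, -2, -1], [-7/2, -4, -2], [-1/4, -1/2, 0]].
K⁻¹P = [[7, -5, 18], [-14, 9, -6]].
X = (K⁻¹P)Q⁻¹ = [[-1, -3, 3], [-2, -5, -4]].

X = [[-1, -3, 3], [-2, -5, -4]]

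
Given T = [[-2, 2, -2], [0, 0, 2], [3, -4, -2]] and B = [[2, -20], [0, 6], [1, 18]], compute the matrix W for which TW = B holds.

W = [[-5, 4], [-4, -3], [0, 3]]

Left-multiplying both sides by T⁻¹ gives W = T⁻¹B.
T has determinant -4; T⁻¹ = [[-2, -3, -1], [-3/2, -5/2, -1], [0, 1/2, 0]].
W = T⁻¹B = [[-2, -3, -1], [-3/2, -5/2, -1], [0, 1/2, 0]] · [[2, -20], [0, 6], [1, 18]] = [[-5, 4], [-4, -3], [0, 3]].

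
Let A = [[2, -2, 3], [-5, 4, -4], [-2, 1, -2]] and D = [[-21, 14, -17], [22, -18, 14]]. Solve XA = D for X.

X = [[1, 3, 4], [-2, -6, 2]]

Since A sits to the right of X, X = DA⁻¹.
det A = 5; the adjugate gives A⁻¹ = [[-4/5, -1/5, -4/5], [-2/5, 2/5, -7/5], [3/5, 2/5, -2/5]].
X = DA⁻¹ = [[-21, 14, -17], [22, -18, 14]] · [[-4/5, -1/5, -4/5], [-2/5, 2/5, -7/5], [3/5, 2/5, -2/5]] = [[1, 3, 4], [-2, -6, 2]].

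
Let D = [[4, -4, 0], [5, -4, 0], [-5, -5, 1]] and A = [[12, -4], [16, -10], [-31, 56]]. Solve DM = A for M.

M = [[4, -6], [1, -5], [-6, 1]]

Since D multiplies M on the left, M = D⁻¹A.
det D = 4; the adjugate gives D⁻¹ = [[-1, 1, 0], [-5/4, 1, 0], [-45/4, 10, 1]].
M = D⁻¹A = [[-1, 1, 0], [-5/4, 1, 0], [-45/4, 10, 1]] · [[12, -4], [16, -10], [-31, 56]] = [[4, -6], [1, -5], [-6, 1]].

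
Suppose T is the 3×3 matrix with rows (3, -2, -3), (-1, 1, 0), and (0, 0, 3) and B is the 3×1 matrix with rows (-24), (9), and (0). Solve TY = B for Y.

Left-multiplying both sides by T⁻¹ gives Y = T⁻¹B.
T has determinant 3; T⁻¹ = [[1, 2, 1], [1, 3, 1], [0, 0, 1/3]].
Y = T⁻¹B = [[1, 2, 1], [1, 3, 1], [0, 0, 1/3]] · [[-24], [9], [0]] = [[-6], [3], [0]].

Y = [[-6], [3], [0]]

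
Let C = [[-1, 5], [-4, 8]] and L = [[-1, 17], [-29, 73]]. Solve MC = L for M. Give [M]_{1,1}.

C is on the right of M, so right-multiply by C⁻¹: M = LC⁻¹.
C has determinant 12; C⁻¹ = [[2/3, -5/12], [1/3, -1/12]].
M = LC⁻¹ = [[-1, 17], [-29, 73]] · [[2/3, -5/12], [1/3, -1/12]] = [[5, -1], [5, 6]].

5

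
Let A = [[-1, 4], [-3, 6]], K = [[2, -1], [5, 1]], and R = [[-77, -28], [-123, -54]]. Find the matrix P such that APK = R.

P = [[-5, 3], [1, -4]]

Left-multiply by A⁻¹ and right-multiply by K⁻¹: P = A⁻¹RK⁻¹.
det A = 6; the adjugate gives A⁻¹ = [[1, -2/3], [1/2, -1/6]].
det K = 7, so K⁻¹ = [[1/7, 1/7], [-5/7, 2/7]].
A⁻¹R = [[5, 8], [-18, -5]].
P = (A⁻¹R)K⁻¹ = [[-5, 3], [1, -4]].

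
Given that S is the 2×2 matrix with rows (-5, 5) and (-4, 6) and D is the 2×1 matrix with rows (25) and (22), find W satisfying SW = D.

W = [[-4], [1]]

Since S multiplies W on the left, W = S⁻¹D.
S has determinant -10; S⁻¹ = [[-3/5, 1/2], [-2/5, 1/2]].
W = S⁻¹D = [[-3/5, 1/2], [-2/5, 1/2]] · [[25], [22]] = [[-4], [1]].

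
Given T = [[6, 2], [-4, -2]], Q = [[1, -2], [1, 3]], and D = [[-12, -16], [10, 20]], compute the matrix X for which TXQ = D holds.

X = T⁻¹DQ⁻¹ (apply T⁻¹ on the left and Q⁻¹ on the right).
det T = -4; the adjugate gives T⁻¹ = [[1/2, 1/2], [-1, -3/2]].
Q has determinant 5; Q⁻¹ = [[3/5, 2/5], [-1/5, 1/5]].
T⁻¹D = [[-1, 2], [-3, -14]].
X = (T⁻¹D)Q⁻¹ = [[-1, 0], [1, -4]].

X = [[-1, 0], [1, -4]]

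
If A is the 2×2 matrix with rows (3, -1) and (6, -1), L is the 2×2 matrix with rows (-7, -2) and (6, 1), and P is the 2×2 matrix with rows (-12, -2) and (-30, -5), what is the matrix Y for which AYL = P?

Y = [[0, -1], [0, -1]]

Left-multiply by A⁻¹ and right-multiply by L⁻¹: Y = A⁻¹PL⁻¹.
A has determinant 3; A⁻¹ = [[-1/3, 1/3], [-2, 1]].
det L = 5, so L⁻¹ = [[1/5, 2/5], [-6/5, -7/5]].
A⁻¹P = [[-6, -1], [-6, -1]].
Y = (A⁻¹P)L⁻¹ = [[0, -1], [0, -1]].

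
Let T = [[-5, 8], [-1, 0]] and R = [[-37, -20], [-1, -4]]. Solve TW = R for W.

W = [[1, 4], [-4, 0]]

Left-multiplying both sides by T⁻¹ gives W = T⁻¹R.
T has determinant 8; T⁻¹ = [[0, -1], [1/8, -5/8]].
W = T⁻¹R = [[0, -1], [1/8, -5/8]] · [[-37, -20], [-1, -4]] = [[1, 4], [-4, 0]].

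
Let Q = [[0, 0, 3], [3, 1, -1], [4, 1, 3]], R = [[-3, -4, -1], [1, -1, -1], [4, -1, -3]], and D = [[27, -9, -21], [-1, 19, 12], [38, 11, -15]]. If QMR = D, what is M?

M = Q⁻¹DR⁻¹ (apply Q⁻¹ on the left and R⁻¹ on the right).
det Q = -3; the adjugate gives Q⁻¹ = [[-4/3, -1, 1], [13/3, 4, -3], [1/3, 0, 0]].
R has determinant -5; R⁻¹ = [[-2/5, 11/5, -3/5], [1/5, -13/5, 4/5], [-3/5, 19/5, -7/5]].
Q⁻¹D = [[3, 4, 1], [-1, 4, 2], [9, -3, -7]].
M = (Q⁻¹D)R⁻¹ = [[-1, 0, 0], [0, -5, 1], [0, 1, 2]].

M = [[-1, 0, 0], [0, -5, 1], [0, 1, 2]]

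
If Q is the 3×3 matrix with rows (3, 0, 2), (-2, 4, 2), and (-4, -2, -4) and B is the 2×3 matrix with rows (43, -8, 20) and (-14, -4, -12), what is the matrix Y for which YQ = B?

Q is on the right of Y, so right-multiply by Q⁻¹: Y = BQ⁻¹.
Q has determinant 4; Q⁻¹ = [[-3, -1, -2], [-4, -1, -5/2], [5, 3/2, 3]].
Y = BQ⁻¹ = [[43, -8, 20], [-14, -4, -12]] · [[-3, -1, -2], [-4, -1, -5/2], [5, 3/2, 3]] = [[3, -5, -6], [-2, 0, 2]].

Y = [[3, -5, -6], [-2, 0, 2]]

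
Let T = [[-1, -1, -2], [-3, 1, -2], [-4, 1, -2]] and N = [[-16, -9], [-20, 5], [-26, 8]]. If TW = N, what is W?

W = [[6, -3], [4, 4], [3, 4]]

Since T multiplies W on the left, W = T⁻¹N.
T has determinant -4; T⁻¹ = [[0, 1, -1], [-1/2, 3/2, -1], [-1/4, -5/4, 1]].
W = T⁻¹N = [[0, 1, -1], [-1/2, 3/2, -1], [-1/4, -5/4, 1]] · [[-16, -9], [-20, 5], [-26, 8]] = [[6, -3], [4, 4], [3, 4]].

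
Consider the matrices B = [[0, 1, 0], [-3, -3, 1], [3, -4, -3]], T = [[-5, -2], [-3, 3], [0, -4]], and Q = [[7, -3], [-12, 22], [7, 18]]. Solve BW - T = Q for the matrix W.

W = [[2, -4], [2, -5], [-3, -2]]

BW = Q + T = [[2, -5], [-15, 25], [7, 14]].
B is on the left of W, so left-multiply by B⁻¹: W = B⁻¹(Q + T).
det B = -6, so B⁻¹ = [[-13/6, -1/2, -1/6], [1, 0, 0], [-7/2, -1/2, -1/2]].
W = B⁻¹(Q + T) = [[2, -4], [2, -5], [-3, -2]].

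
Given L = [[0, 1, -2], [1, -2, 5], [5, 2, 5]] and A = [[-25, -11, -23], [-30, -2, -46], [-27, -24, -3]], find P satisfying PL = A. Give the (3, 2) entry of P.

3

Right-multiplying both sides by L⁻¹ gives P = AL⁻¹.
det L = -4, so L⁻¹ = [[5, 9/4, -1/4], [-5, -5/2, 1/2], [-3, -5/4, 1/4]].
P = AL⁻¹ = [[-25, -11, -23], [-30, -2, -46], [-27, -24, -3]] · [[5, 9/4, -1/4], [-5, -5/2, 1/2], [-3, -5/4, 1/4]] = [[-1, 0, -5], [-2, -5, -5], [-6, 3, -6]].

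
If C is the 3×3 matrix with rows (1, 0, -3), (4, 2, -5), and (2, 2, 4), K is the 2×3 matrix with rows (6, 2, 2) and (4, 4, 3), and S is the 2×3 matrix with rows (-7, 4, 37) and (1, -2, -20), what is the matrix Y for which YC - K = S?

Y = [[-3, -2, 5], [-5, 4, -3]]

YC = S + K = [[-1, 6, 39], [5, 2, -17]].
C is on the right of Y, so right-multiply by C⁻¹: Y = (S + K)C⁻¹.
det C = 6; the adjugate gives C⁻¹ = [[3, -1, 1], [-13/3, 5/3, -7/6], [2/3, -1/3, 1/3]].
Y = (S + K)C⁻¹ = [[-3, -2, 5], [-5, 4, -3]].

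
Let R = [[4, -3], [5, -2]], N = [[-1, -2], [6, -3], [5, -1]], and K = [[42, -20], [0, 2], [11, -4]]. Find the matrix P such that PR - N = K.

P = [[4, 5], [-1, 2], [-1, 4]]

PR = K + N = [[41, -22], [6, -1], [16, -5]].
Since R sits to the right of P, P = (K + N)R⁻¹.
det R = 7, so R⁻¹ = [[-2/7, 3/7], [-5/7, 4/7]].
P = (K + N)R⁻¹ = [[4, 5], [-1, 2], [-1, 4]].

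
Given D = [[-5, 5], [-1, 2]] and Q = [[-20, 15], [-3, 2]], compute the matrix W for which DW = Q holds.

Left-multiplying both sides by D⁻¹ gives W = D⁻¹Q.
D has determinant -5; D⁻¹ = [[-2/5, 1], [-1/5, 1]].
W = D⁻¹Q = [[-2/5, 1], [-1/5, 1]] · [[-20, 15], [-3, 2]] = [[5, -4], [1, -1]].

W = [[5, -4], [1, -1]]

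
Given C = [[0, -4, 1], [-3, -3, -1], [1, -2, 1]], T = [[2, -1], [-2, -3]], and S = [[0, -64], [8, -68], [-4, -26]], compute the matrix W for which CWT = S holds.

Left-multiply by C⁻¹ and right-multiply by T⁻¹: W = C⁻¹ST⁻¹.
C has determinant 1; C⁻¹ = [[-5, 2, 7], [2, -1, -3], [9, -4, -12]].
det T = -8; the adjugate gives T⁻¹ = [[3/8, -1/8], [-1/4, -1/4]].
C⁻¹S = [[-12, 2], [4, 18], [16, 8]].
W = (C⁻¹S)T⁻¹ = [[-5, 1], [-3, -5], [4, -4]].

W = [[-5, 1], [-3, -5], [4, -4]]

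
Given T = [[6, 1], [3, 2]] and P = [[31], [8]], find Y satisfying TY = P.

Since T multiplies Y on the left, Y = T⁻¹P.
det T = 9; the adjugate gives T⁻¹ = [[2/9, -1/9], [-1/3, 2/3]].
Y = T⁻¹P = [[2/9, -1/9], [-1/3, 2/3]] · [[31], [8]] = [[6], [-5]].

Y = [[6], [-5]]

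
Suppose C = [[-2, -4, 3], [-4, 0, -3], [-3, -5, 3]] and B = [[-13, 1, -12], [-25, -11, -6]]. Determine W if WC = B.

W = [[-4, 3, 3], [4, 5, -1]]

C is on the right of W, so right-multiply by C⁻¹: W = BC⁻¹.
C has determinant 6; C⁻¹ = [[-5/2, -1/2, 2], [7/2, 1/2, -3], [10/3, 1/3, -8/3]].
W = BC⁻¹ = [[-13, 1, -12], [-25, -11, -6]] · [[-5/2, -1/2, 2], [7/2, 1/2, -3], [10/3, 1/3, -8/3]] = [[-4, 3, 3], [4, 5, -1]].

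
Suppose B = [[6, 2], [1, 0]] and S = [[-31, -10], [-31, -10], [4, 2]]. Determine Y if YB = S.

Y = [[-5, -1], [-5, -1], [1, -2]]

Right-multiplying both sides by B⁻¹ gives Y = SB⁻¹.
det B = -2; the adjugate gives B⁻¹ = [[0, 1], [1/2, -3]].
Y = SB⁻¹ = [[-31, -10], [-31, -10], [4, 2]] · [[0, 1], [1/2, -3]] = [[-5, -1], [-5, -1], [1, -2]].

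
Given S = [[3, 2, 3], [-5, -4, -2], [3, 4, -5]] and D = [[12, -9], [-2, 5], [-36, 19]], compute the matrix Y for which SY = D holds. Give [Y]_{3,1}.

Since S multiplies Y on the left, Y = S⁻¹D.
det S = -2; the adjugate gives S⁻¹ = [[-14, -11, -4], [31/2, 12, 9/2], [4, 3, 1]].
Y = S⁻¹D = [[-14, -11, -4], [31/2, 12, 9/2], [4, 3, 1]] · [[12, -9], [-2, 5], [-36, 19]] = [[-2, -5], [0, 6], [6, -2]].

6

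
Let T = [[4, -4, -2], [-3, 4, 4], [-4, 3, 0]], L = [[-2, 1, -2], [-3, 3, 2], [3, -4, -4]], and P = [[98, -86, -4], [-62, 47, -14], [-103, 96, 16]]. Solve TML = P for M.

M = [[-5, 4, 4], [3, 3, -2], [-2, 1, 4]]

M = T⁻¹PL⁻¹ (apply T⁻¹ on the left and L⁻¹ on the right).
T has determinant 2; T⁻¹ = [[-6, -3, -4], [-8, -4, -5], [7/2, 2, 2]].
det L = -4, so L⁻¹ = [[1, -3, -2], [3/2, -7/2, -5/2], [-3/4, 5/4, 3/4]].
T⁻¹P = [[10, -9, 2], [-21, 20, 8], [13, -15, -10]].
M = (T⁻¹P)L⁻¹ = [[-5, 4, 4], [3, 3, -2], [-2, 1, 4]].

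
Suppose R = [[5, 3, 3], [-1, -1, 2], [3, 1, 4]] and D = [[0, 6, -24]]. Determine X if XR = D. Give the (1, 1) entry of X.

2

Since R sits to the right of X, X = DR⁻¹.
det R = 6; the adjugate gives R⁻¹ = [[-1, -3/2, 3/2], [5/3, 11/6, -13/6], [1/3, 2/3, -1/3]].
X = DR⁻¹ = [[0, 6, -24]] · [[-1, -3/2, 3/2], [5/3, 11/6, -13/6], [1/3, 2/3, -1/3]] = [[2, -5, -5]].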